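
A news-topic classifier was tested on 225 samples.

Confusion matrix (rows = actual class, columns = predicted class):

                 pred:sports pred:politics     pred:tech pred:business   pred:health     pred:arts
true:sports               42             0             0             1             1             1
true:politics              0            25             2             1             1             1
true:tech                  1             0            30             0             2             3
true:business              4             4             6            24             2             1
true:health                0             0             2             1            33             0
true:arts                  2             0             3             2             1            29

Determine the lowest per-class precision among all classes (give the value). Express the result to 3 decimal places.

Per-class precision (TP/(TP+FP)):
  sports: TP=42, FP=0+1+4+0+2=7 → 42/49 = 0.8571
  politics: TP=25, FP=0+0+4+0+0=4 → 25/29 = 0.8621
  tech: TP=30, FP=0+2+6+2+3=13 → 30/43 = 0.6977
  business: TP=24, FP=1+1+0+1+2=5 → 24/29 = 0.8276
  health: TP=33, FP=1+1+2+2+1=7 → 33/40 = 0.8250
  arts: TP=29, FP=1+1+3+1+0=6 → 29/35 = 0.8286
Lowest is class 'tech' with precision = 0.698.

0.698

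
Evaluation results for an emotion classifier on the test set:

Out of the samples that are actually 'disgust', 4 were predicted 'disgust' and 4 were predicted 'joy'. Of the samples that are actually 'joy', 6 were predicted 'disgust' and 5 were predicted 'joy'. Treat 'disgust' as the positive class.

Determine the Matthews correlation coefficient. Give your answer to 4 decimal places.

-0.0449

MCC = (TP·TN − FP·FN) / √((TP+FP)(TP+FN)(TN+FP)(TN+FN))
Numerator = 4·5 − 6·4 = -4
Denominator = √(10·8·11·9) = √7920 = 88.9944
MCC = -4 / 88.9944 = -0.0449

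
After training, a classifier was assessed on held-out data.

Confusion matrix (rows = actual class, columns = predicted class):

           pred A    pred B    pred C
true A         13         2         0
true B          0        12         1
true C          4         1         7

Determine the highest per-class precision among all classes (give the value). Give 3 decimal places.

0.875

Per-class precision (TP/(TP+FP)):
  A: TP=13, FP=0+4=4 → 13/17 = 0.7647
  B: TP=12, FP=2+1=3 → 12/15 = 0.8000
  C: TP=7, FP=0+1=1 → 7/8 = 0.8750
Highest is class 'C' with precision = 0.875.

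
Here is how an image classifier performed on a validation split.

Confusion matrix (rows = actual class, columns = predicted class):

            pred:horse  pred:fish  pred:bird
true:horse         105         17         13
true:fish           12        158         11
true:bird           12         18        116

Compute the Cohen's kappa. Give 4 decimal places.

Observed agreement pₒ = trace/N = 379/462 = 0.82035
Expected agreement pₑ = Σ (rowᵢ·colᵢ)/N² = (135·129 + 181·193 + 146·140)/462² = 0.34102
κ = (pₒ − pₑ)/(1 − pₑ) = (0.82035 − 0.34102)/(1 − 0.34102) = 0.7274

0.7274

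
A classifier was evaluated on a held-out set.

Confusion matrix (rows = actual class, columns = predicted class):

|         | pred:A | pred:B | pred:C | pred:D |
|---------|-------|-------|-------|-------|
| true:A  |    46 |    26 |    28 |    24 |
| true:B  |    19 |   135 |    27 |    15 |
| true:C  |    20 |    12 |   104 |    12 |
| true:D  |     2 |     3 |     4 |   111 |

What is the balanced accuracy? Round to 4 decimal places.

0.6719

Balanced accuracy = mean of per-class recall.
  A: recall = 46/124 = 0.37097
  B: recall = 135/196 = 0.68878
  C: recall = 104/148 = 0.70270
  D: recall = 111/120 = 0.92500
Mean = (0.37097 + 0.68878 + 0.70270 + 0.92500) / 4 = 0.6719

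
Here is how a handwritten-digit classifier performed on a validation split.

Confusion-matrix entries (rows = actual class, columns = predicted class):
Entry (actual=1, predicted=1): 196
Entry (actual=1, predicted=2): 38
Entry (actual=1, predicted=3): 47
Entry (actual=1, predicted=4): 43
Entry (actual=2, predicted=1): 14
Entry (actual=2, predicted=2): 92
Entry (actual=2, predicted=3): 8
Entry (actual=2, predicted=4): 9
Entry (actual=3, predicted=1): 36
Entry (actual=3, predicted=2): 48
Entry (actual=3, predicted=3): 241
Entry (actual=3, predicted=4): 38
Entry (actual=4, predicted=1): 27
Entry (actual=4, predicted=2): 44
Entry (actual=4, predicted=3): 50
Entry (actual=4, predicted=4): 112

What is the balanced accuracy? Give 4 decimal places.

Balanced accuracy = mean of per-class recall.
  1: recall = 196/324 = 0.60494
  2: recall = 92/123 = 0.74797
  3: recall = 241/363 = 0.66391
  4: recall = 112/233 = 0.48069
Mean = (0.60494 + 0.74797 + 0.66391 + 0.48069) / 4 = 0.6244

0.6244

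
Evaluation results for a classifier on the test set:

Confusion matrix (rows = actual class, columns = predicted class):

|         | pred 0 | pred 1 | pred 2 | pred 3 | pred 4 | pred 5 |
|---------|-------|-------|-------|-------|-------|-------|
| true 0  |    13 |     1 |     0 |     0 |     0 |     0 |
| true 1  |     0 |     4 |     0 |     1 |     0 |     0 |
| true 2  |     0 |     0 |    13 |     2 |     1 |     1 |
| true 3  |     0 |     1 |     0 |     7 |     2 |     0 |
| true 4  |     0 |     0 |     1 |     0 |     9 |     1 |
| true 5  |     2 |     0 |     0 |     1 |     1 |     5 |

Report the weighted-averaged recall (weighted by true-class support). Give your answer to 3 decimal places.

0.773

Per-class recall (TP/(TP+FN)):
  0: TP=13, FN=1+0+0+0+0=1 → 13/14 = 0.9286
  1: TP=4, FN=0+0+1+0+0=1 → 4/5 = 0.8000
  2: TP=13, FN=0+0+2+1+1=4 → 13/17 = 0.7647
  3: TP=7, FN=0+1+0+2+0=3 → 7/10 = 0.7000
  4: TP=9, FN=0+0+1+0+1=2 → 9/11 = 0.8182
  5: TP=5, FN=2+0+0+1+1=4 → 5/9 = 0.5556
Weighted-recall = Σ (supportᵢ/N)·recallᵢ with N=66: (14/66)·0.9286 + (5/66)·0.8000 + (17/66)·0.7647 + (10/66)·0.7000 + (11/66)·0.8182 + (9/66)·0.5556 = 0.773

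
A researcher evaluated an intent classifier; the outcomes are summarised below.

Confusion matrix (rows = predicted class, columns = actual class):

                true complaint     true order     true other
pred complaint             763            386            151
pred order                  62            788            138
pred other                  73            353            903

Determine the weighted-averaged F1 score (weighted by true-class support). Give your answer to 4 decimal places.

0.6730

Per-class F1 score (2·TP/(2·TP+FP+FN)):
  complaint: TP=763, FP=386+151=537, FN=62+73=135 → 1526/2198 = 0.69427
  order: TP=788, FP=62+138=200, FN=386+353=739 → 1576/2515 = 0.62664
  other: TP=903, FP=73+353=426, FN=151+138=289 → 1806/2521 = 0.71638
Weighted-F1 score = Σ (supportᵢ/N)·F1 scoreᵢ with N=3617: (898/3617)·0.69427 + (1527/3617)·0.62664 + (1192/3617)·0.71638 = 0.6730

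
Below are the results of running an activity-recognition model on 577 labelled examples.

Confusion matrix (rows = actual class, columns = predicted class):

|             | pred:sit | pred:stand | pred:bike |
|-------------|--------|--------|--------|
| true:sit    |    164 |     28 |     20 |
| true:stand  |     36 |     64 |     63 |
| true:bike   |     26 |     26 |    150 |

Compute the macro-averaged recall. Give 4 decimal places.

0.6363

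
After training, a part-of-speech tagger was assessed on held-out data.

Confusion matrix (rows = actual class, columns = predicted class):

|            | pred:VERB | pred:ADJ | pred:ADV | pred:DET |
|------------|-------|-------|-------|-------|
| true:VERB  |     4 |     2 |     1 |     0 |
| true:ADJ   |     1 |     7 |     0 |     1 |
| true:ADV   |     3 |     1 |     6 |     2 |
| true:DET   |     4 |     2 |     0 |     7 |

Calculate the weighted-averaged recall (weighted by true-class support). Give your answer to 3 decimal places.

Per-class recall (TP/(TP+FN)):
  VERB: TP=4, FN=2+1+0=3 → 4/7 = 0.5714
  ADJ: TP=7, FN=1+0+1=2 → 7/9 = 0.7778
  ADV: TP=6, FN=3+1+2=6 → 6/12 = 0.5000
  DET: TP=7, FN=4+2+0=6 → 7/13 = 0.5385
Weighted-recall = Σ (supportᵢ/N)·recallᵢ with N=41: (7/41)·0.5714 + (9/41)·0.7778 + (12/41)·0.5000 + (13/41)·0.5385 = 0.585

0.585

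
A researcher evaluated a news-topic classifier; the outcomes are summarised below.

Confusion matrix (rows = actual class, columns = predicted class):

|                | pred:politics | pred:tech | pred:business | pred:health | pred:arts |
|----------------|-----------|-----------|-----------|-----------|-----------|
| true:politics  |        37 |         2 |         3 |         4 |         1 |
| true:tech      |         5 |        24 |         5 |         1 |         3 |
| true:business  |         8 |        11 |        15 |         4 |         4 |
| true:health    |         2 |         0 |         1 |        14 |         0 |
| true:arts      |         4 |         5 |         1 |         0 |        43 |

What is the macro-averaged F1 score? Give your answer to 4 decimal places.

Per-class F1 score (2·TP/(2·TP+FP+FN)):
  politics: TP=37, FP=5+8+2+4=19, FN=2+3+4+1=10 → 74/103 = 0.71845
  tech: TP=24, FP=2+11+0+5=18, FN=5+5+1+3=14 → 48/80 = 0.60000
  business: TP=15, FP=3+5+1+1=10, FN=8+11+4+4=27 → 30/67 = 0.44776
  health: TP=14, FP=4+1+4+0=9, FN=2+0+1+0=3 → 28/40 = 0.70000
  arts: TP=43, FP=1+3+4+0=8, FN=4+5+1+0=10 → 86/104 = 0.82692
Macro-F1 score = mean = (0.71845 + 0.60000 + 0.44776 + 0.70000 + 0.82692) / 5 = 0.6586

0.6586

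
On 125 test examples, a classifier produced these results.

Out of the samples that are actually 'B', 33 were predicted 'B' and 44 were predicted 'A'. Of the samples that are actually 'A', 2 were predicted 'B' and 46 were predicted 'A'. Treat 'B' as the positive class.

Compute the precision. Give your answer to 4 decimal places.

0.9429

Precision = TP/(TP+FP) = 33/(33+2) = 33/35 = 0.9429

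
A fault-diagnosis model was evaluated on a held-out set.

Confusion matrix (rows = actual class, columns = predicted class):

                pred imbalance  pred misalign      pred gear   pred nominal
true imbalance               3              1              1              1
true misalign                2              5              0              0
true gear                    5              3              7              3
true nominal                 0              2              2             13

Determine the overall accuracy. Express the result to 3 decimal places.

Accuracy = trace / total = (3+5+7+13=28) / 48 = 28/48 = 0.583

0.583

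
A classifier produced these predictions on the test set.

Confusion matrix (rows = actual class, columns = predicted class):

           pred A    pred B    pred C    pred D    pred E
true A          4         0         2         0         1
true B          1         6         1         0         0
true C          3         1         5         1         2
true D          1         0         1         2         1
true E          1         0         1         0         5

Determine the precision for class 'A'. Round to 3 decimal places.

0.400

Treat 'A' as positive and all other classes as negative.
precision = TP/(TP+FP).
A: TP=4, FP=1+3+1+1=6 → 4/10 = 0.4000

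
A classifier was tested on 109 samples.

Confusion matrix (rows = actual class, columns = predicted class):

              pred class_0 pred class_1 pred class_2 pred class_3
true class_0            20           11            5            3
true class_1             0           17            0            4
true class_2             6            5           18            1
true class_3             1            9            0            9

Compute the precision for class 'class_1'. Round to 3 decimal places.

One-vs-rest for 'class_1': TP = diagonal; FP = other classes predicted 'class_1'; FN = 'class_1' predicted as other.
precision = TP/(TP+FP).
class_1: TP=17, FP=11+5+9=25 → 17/42 = 0.4048

0.405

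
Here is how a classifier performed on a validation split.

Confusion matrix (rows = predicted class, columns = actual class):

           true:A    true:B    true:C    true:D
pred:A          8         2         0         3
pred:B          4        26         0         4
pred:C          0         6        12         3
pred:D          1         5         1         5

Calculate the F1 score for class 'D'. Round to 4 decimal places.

0.3704

Treat 'D' as positive and all other classes as negative.
F1 score = 2·TP/(2·TP+FP+FN).
D: TP=5, FP=1+5+1=7, FN=3+4+3=10 → 10/27 = 0.37037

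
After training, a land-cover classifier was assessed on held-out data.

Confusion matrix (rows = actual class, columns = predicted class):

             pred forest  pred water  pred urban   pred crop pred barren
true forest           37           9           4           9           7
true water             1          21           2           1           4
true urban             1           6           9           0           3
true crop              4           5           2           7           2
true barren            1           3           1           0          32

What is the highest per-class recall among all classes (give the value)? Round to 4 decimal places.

0.8649

Per-class recall (TP/(TP+FN)):
  forest: TP=37, FN=9+4+9+7=29 → 37/66 = 0.56061
  water: TP=21, FN=1+2+1+4=8 → 21/29 = 0.72414
  urban: TP=9, FN=1+6+0+3=10 → 9/19 = 0.47368
  crop: TP=7, FN=4+5+2+2=13 → 7/20 = 0.35000
  barren: TP=32, FN=1+3+1+0=5 → 32/37 = 0.86486
Highest is class 'barren' with recall = 0.8649.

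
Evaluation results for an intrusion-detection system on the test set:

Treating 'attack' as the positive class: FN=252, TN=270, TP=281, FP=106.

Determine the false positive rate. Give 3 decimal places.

0.282

FPR = FP/(FP+TN) = 106/(106+270) = 0.282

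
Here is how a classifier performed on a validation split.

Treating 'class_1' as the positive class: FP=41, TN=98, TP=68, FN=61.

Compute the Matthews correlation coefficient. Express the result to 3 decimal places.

0.236

MCC = (TP·TN − FP·FN) / √((TP+FP)(TP+FN)(TN+FP)(TN+FN))
Numerator = 68·98 − 41·61 = 4163
Denominator = √(109·129·139·159) = √310762161 = 17628.4475
MCC = 4163 / 17628.4475 = 0.236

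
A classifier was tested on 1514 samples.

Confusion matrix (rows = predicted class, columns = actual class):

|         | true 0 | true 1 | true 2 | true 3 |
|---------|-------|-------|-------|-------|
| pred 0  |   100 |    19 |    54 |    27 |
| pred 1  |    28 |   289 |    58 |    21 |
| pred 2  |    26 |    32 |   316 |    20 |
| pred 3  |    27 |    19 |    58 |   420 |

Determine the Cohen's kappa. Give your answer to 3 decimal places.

Observed agreement pₒ = trace/N = 1125/1514 = 0.7431
Expected agreement pₑ = Σ (rowᵢ·colᵢ)/N² = (181·200 + 359·396 + 486·394 + 488·524)/1514² = 0.2729
κ = (pₒ − pₑ)/(1 − pₑ) = (0.7431 − 0.2729)/(1 − 0.2729) = 0.647

0.647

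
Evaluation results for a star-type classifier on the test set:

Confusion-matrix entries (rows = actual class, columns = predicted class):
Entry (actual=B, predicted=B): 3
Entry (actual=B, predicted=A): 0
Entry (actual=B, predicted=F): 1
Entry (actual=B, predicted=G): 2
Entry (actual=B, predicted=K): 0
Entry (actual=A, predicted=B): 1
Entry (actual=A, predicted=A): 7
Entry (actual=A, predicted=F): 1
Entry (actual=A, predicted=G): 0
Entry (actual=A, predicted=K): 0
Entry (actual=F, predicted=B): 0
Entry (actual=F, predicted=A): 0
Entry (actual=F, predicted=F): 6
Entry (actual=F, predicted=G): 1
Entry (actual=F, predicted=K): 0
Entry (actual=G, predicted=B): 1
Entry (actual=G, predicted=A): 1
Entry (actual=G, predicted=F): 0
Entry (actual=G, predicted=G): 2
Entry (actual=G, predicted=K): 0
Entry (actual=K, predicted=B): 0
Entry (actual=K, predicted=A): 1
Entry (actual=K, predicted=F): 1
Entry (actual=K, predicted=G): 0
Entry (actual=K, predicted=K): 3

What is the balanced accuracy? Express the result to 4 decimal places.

Balanced accuracy = mean of per-class recall.
  B: recall = 3/6 = 0.50000
  A: recall = 7/9 = 0.77778
  F: recall = 6/7 = 0.85714
  G: recall = 2/4 = 0.50000
  K: recall = 3/5 = 0.60000
Mean = (0.50000 + 0.77778 + 0.85714 + 0.50000 + 0.60000) / 5 = 0.6470

0.6470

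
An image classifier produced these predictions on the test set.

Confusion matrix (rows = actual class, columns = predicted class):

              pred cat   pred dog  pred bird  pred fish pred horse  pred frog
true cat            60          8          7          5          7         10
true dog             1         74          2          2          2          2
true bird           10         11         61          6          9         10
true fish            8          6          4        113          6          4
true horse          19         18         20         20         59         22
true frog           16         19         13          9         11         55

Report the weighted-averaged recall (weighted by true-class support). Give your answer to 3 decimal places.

0.595

Per-class recall (TP/(TP+FN)):
  cat: TP=60, FN=8+7+5+7+10=37 → 60/97 = 0.6186
  dog: TP=74, FN=1+2+2+2+2=9 → 74/83 = 0.8916
  bird: TP=61, FN=10+11+6+9+10=46 → 61/107 = 0.5701
  fish: TP=113, FN=8+6+4+6+4=28 → 113/141 = 0.8014
  horse: TP=59, FN=19+18+20+20+22=99 → 59/158 = 0.3734
  frog: TP=55, FN=16+19+13+9+11=68 → 55/123 = 0.4472
Weighted-recall = Σ (supportᵢ/N)·recallᵢ with N=709: (97/709)·0.6186 + (83/709)·0.8916 + (107/709)·0.5701 + (141/709)·0.8014 + (158/709)·0.3734 + (123/709)·0.4472 = 0.595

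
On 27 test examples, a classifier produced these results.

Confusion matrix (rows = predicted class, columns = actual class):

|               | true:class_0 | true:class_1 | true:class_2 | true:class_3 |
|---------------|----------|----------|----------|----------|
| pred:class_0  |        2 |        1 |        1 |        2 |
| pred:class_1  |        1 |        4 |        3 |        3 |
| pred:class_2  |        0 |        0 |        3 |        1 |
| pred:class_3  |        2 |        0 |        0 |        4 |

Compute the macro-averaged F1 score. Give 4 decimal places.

0.4773

Per-class F1 score (2·TP/(2·TP+FP+FN)):
  class_0: TP=2, FP=1+1+2=4, FN=1+0+2=3 → 4/11 = 0.36364
  class_1: TP=4, FP=1+3+3=7, FN=1+0+0=1 → 8/16 = 0.50000
  class_2: TP=3, FP=0+0+1=1, FN=1+3+0=4 → 6/11 = 0.54545
  class_3: TP=4, FP=2+0+0=2, FN=2+3+1=6 → 8/16 = 0.50000
Macro-F1 score = mean = (0.36364 + 0.50000 + 0.54545 + 0.50000) / 4 = 0.4773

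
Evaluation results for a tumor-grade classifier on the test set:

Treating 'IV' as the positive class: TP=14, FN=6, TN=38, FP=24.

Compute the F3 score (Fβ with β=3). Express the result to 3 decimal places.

0.642

Fβ = (1+β²)·TP / ((1+β²)·TP + β²·FN + FP), with β²=9
= 10·14 / (10·14 + 9·6 + 24) = 0.642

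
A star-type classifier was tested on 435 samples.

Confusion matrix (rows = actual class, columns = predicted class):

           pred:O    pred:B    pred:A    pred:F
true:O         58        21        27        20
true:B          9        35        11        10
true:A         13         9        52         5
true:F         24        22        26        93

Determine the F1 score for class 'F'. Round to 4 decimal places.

0.6348

Treat 'F' as positive and all other classes as negative.
F1 score = 2·TP/(2·TP+FP+FN).
F: TP=93, FP=20+10+5=35, FN=24+22+26=72 → 186/293 = 0.63481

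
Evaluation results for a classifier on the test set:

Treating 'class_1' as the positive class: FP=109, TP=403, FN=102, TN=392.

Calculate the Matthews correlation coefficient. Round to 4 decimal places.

0.5805

MCC = (TP·TN − FP·FN) / √((TP+FP)(TP+FN)(TN+FP)(TN+FN))
Numerator = 403·392 − 109·102 = 146858
Denominator = √(512·505·501·494) = √63992048640 = 252966.4971
MCC = 146858 / 252966.4971 = 0.5805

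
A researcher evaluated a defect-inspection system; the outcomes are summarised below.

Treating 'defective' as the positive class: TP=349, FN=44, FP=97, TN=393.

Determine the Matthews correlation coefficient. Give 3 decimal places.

MCC = (TP·TN − FP·FN) / √((TP+FP)(TP+FN)(TN+FP)(TN+FN))
Numerator = 349·393 − 97·44 = 132889
Denominator = √(446·393·490·437) = √37532278140 = 193732.4912
MCC = 132889 / 193732.4912 = 0.686

0.686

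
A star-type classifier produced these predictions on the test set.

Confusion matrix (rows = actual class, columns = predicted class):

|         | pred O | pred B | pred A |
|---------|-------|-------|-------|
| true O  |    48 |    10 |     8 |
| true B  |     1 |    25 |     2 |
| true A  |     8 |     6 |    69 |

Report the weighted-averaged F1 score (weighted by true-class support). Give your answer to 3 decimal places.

0.805

Per-class F1 score (2·TP/(2·TP+FP+FN)):
  O: TP=48, FP=1+8=9, FN=10+8=18 → 96/123 = 0.7805
  B: TP=25, FP=10+6=16, FN=1+2=3 → 50/69 = 0.7246
  A: TP=69, FP=8+2=10, FN=8+6=14 → 138/162 = 0.8519
Weighted-F1 score = Σ (supportᵢ/N)·F1 scoreᵢ with N=177: (66/177)·0.7805 + (28/177)·0.7246 + (83/177)·0.8519 = 0.805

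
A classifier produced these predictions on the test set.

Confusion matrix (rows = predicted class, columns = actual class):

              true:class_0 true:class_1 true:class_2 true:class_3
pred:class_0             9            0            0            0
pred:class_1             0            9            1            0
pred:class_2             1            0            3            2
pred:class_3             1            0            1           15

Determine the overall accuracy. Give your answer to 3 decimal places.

0.857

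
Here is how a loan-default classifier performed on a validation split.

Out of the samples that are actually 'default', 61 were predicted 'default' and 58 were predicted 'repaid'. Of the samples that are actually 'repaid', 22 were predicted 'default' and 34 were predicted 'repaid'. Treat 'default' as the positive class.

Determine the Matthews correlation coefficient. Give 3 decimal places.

MCC = (TP·TN − FP·FN) / √((TP+FP)(TP+FN)(TN+FP)(TN+FN))
Numerator = 61·34 − 22·58 = 798
Denominator = √(83·119·56·92) = √50886304 = 7133.4637
MCC = 798 / 7133.4637 = 0.112

0.112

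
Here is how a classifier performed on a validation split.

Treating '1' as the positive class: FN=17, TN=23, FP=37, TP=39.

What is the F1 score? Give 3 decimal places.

Precision = TP/(TP+FP) = 39/76 = 0.5132
Recall = TP/(TP+FN) = 39/56 = 0.6964
F1 = 2·TP/(2·TP+FP+FN) = 78/132 = 0.591

0.591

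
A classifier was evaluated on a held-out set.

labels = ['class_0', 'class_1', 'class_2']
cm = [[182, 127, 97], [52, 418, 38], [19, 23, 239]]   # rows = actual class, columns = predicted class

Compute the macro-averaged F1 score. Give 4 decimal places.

0.6864

Per-class F1 score (2·TP/(2·TP+FP+FN)):
  class_0: TP=182, FP=52+19=71, FN=127+97=224 → 364/659 = 0.55235
  class_1: TP=418, FP=127+23=150, FN=52+38=90 → 836/1076 = 0.77695
  class_2: TP=239, FP=97+38=135, FN=19+23=42 → 478/655 = 0.72977
Macro-F1 score = mean = (0.55235 + 0.77695 + 0.72977) / 3 = 0.6864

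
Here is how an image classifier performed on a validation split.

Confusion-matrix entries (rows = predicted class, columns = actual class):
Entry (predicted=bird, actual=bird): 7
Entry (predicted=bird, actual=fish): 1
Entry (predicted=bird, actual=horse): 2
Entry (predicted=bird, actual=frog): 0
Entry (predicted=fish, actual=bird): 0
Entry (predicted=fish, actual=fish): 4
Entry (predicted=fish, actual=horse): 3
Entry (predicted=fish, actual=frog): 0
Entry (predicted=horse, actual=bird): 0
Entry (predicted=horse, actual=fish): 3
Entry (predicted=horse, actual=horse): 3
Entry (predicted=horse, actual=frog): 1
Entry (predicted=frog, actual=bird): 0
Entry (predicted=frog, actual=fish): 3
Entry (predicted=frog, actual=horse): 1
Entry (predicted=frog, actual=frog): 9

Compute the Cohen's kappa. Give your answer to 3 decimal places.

0.497

Observed agreement pₒ = trace/N = 23/37 = 0.6216
Expected agreement pₑ = Σ (rowᵢ·colᵢ)/N² = (7·10 + 11·7 + 9·7 + 10·13)/37² = 0.2484
κ = (pₒ − pₑ)/(1 − pₑ) = (0.6216 − 0.2484)/(1 − 0.2484) = 0.497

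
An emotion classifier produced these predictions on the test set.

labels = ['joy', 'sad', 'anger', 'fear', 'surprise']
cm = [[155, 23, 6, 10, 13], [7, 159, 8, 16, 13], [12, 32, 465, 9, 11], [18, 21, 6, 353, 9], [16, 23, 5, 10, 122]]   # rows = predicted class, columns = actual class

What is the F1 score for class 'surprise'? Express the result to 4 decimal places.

0.7093

Take TP from the diagonal, FP from the rest of the 'surprise' prediction marginal, FN from the rest of the 'surprise' actual marginal.
F1 score = 2·TP/(2·TP+FP+FN).
surprise: TP=122, FP=16+23+5+10=54, FN=13+13+11+9=46 → 244/344 = 0.70930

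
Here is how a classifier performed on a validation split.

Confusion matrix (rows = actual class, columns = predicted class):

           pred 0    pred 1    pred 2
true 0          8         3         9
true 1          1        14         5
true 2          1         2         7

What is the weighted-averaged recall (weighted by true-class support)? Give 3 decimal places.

0.580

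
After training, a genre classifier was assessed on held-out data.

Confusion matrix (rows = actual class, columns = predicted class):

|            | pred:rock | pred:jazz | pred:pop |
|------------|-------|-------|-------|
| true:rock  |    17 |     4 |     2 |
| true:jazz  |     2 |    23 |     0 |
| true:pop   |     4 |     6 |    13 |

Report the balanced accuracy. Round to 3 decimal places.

Balanced accuracy = mean of per-class recall.
  rock: recall = 17/23 = 0.7391
  jazz: recall = 23/25 = 0.9200
  pop: recall = 13/23 = 0.5652
Mean = (0.7391 + 0.9200 + 0.5652) / 3 = 0.741

0.741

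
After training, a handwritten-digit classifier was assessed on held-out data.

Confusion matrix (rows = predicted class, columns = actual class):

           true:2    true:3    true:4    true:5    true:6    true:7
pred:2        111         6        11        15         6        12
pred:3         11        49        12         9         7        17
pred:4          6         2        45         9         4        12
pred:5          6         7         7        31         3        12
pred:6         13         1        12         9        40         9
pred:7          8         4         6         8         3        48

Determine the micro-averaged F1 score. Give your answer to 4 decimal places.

Micro-averaging pools counts across classes: ΣTP=324, ΣFP=247, ΣFN=247.
Micro-F1 score = 2·TP/(2·TP+FP+FN) on pooled counts = 0.5674 (equals overall accuracy in single-label multiclass).

0.5674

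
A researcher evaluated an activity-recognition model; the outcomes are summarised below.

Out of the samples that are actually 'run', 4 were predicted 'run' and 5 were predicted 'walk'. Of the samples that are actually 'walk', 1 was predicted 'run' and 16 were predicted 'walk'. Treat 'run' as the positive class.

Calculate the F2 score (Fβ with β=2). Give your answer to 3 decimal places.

Fβ = (1+β²)·TP / ((1+β²)·TP + β²·FN + FP), with β²=4
= 5·4 / (5·4 + 4·5 + 1) = 0.488

0.488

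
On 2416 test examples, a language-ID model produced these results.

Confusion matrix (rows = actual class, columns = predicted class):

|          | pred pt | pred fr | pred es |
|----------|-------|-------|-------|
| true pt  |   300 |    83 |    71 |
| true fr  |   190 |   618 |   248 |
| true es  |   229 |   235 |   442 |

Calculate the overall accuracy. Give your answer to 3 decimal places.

0.563

Accuracy = trace / total = (300+618+442=1360) / 2416 = 1360/2416 = 0.563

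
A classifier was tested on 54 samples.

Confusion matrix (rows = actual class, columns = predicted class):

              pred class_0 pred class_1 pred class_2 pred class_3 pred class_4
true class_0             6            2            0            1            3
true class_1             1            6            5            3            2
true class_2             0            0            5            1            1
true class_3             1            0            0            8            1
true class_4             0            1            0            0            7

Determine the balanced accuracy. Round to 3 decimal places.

Balanced accuracy = mean of per-class recall.
  class_0: recall = 6/12 = 0.5000
  class_1: recall = 6/17 = 0.3529
  class_2: recall = 5/7 = 0.7143
  class_3: recall = 8/10 = 0.8000
  class_4: recall = 7/8 = 0.8750
Mean = (0.5000 + 0.3529 + 0.7143 + 0.8000 + 0.8750) / 5 = 0.648

0.648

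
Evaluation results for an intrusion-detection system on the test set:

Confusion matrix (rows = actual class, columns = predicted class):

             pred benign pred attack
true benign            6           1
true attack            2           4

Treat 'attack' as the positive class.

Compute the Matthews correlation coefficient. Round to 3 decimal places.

0.537

MCC = (TP·TN − FP·FN) / √((TP+FP)(TP+FN)(TN+FP)(TN+FN))
Numerator = 4·6 − 1·2 = 22
Denominator = √(5·6·7·8) = √1680 = 40.9878
MCC = 22 / 40.9878 = 0.537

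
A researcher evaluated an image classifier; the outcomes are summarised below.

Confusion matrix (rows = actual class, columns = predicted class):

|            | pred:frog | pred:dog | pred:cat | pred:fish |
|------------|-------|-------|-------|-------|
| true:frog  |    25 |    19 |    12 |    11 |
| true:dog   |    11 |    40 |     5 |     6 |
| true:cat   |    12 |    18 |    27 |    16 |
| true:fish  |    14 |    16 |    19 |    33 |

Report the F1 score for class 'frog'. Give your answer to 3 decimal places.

0.388

Treat 'frog' as positive and all other classes as negative.
F1 score = 2·TP/(2·TP+FP+FN).
frog: TP=25, FP=11+12+14=37, FN=19+12+11=42 → 50/129 = 0.3876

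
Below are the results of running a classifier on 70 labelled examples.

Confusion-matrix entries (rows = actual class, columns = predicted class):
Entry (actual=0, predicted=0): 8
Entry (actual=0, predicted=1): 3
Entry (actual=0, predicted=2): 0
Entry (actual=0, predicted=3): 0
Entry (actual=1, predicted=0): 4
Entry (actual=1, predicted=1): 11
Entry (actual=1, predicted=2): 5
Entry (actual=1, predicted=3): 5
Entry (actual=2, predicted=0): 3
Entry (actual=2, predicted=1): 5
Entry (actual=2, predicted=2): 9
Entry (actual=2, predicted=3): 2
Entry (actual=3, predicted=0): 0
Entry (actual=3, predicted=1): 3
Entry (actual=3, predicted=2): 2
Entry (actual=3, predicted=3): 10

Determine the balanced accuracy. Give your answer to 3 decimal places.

Balanced accuracy = mean of per-class recall.
  0: recall = 8/11 = 0.7273
  1: recall = 11/25 = 0.4400
  2: recall = 9/19 = 0.4737
  3: recall = 10/15 = 0.6667
Mean = (0.7273 + 0.4400 + 0.4737 + 0.6667) / 4 = 0.577

0.577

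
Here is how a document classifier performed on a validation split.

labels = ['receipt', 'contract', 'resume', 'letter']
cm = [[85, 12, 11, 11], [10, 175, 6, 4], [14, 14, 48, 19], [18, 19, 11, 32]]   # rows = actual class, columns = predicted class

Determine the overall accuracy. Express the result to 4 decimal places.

0.6953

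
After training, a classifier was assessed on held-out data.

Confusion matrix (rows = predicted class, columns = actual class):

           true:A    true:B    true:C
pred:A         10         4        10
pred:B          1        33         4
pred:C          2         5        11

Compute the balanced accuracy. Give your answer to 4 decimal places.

0.6650

Balanced accuracy = mean of per-class recall.
  A: recall = 10/13 = 0.76923
  B: recall = 33/42 = 0.78571
  C: recall = 11/25 = 0.44000
Mean = (0.76923 + 0.78571 + 0.44000) / 3 = 0.6650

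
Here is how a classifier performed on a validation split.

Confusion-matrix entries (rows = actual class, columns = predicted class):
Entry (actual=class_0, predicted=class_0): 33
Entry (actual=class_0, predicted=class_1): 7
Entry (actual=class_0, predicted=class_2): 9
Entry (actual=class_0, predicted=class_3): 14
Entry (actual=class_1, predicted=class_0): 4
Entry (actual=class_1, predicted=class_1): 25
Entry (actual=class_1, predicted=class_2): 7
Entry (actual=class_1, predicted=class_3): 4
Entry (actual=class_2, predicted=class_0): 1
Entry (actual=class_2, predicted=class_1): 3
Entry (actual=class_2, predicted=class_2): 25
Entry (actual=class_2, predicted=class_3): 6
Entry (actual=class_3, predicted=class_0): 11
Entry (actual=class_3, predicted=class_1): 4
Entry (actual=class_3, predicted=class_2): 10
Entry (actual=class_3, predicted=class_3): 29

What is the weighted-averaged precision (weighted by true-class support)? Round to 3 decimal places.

Per-class precision (TP/(TP+FP)):
  class_0: TP=33, FP=4+1+11=16 → 33/49 = 0.6735
  class_1: TP=25, FP=7+3+4=14 → 25/39 = 0.6410
  class_2: TP=25, FP=9+7+10=26 → 25/51 = 0.4902
  class_3: TP=29, FP=14+4+6=24 → 29/53 = 0.5472
Weighted-precision = Σ (supportᵢ/N)·precisionᵢ with N=192: (63/192)·0.6735 + (40/192)·0.6410 + (35/192)·0.4902 + (54/192)·0.5472 = 0.598

0.598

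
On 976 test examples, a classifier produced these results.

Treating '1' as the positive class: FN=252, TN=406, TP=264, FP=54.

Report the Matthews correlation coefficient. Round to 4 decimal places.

MCC = (TP·TN − FP·FN) / √((TP+FP)(TP+FN)(TN+FP)(TN+FN))
Numerator = 264·406 − 54·252 = 93576
Denominator = √(318·516·460·658) = √49666155840 = 222859.0493
MCC = 93576 / 222859.0493 = 0.4199

0.4199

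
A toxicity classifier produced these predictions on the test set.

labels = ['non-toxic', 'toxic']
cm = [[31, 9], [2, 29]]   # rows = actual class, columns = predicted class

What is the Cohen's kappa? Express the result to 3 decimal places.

0.693

Observed agreement pₒ = trace/N = 60/71 = 0.8451
Expected agreement pₑ = Σ (rowᵢ·colᵢ)/N² = (40·33 + 31·38)/71² = 0.4955
κ = (pₒ − pₑ)/(1 − pₑ) = (0.8451 − 0.4955)/(1 − 0.4955) = 0.693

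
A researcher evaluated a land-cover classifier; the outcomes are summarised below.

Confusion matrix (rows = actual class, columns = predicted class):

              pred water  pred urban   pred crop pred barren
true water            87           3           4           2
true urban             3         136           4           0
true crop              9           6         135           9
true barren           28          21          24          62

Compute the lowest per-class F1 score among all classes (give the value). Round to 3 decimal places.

0.596

Per-class F1 score (2·TP/(2·TP+FP+FN)):
  water: TP=87, FP=3+9+28=40, FN=3+4+2=9 → 174/223 = 0.7803
  urban: TP=136, FP=3+6+21=30, FN=3+4+0=7 → 272/309 = 0.8803
  crop: TP=135, FP=4+4+24=32, FN=9+6+9=24 → 270/326 = 0.8282
  barren: TP=62, FP=2+0+9=11, FN=28+21+24=73 → 124/208 = 0.5962
Lowest is class 'barren' with F1 score = 0.596.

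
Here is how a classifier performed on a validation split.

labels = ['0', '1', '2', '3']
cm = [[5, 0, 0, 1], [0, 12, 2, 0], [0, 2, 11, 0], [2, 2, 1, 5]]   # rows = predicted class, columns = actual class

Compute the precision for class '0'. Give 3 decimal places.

0.833

precision = TP/(TP+FP).
0: TP=5, FP=0+0+1=1 → 5/6 = 0.8333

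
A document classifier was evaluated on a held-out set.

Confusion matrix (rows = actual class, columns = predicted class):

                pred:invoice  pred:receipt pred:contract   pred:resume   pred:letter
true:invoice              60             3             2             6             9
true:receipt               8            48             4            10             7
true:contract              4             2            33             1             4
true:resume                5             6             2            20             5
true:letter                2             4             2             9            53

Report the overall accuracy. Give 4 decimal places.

0.6926

Accuracy = trace / total = (60+48+33+20+53=214) / 309 = 214/309 = 0.6926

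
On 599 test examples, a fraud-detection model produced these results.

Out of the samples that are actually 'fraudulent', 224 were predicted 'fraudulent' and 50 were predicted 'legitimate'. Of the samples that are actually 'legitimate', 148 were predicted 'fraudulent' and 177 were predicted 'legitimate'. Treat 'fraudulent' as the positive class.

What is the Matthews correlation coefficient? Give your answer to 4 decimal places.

0.3719

MCC = (TP·TN − FP·FN) / √((TP+FP)(TP+FN)(TN+FP)(TN+FN))
Numerator = 224·177 − 148·50 = 32248
Denominator = √(372·274·325·227) = √7519738200 = 86716.4240
MCC = 32248 / 86716.4240 = 0.3719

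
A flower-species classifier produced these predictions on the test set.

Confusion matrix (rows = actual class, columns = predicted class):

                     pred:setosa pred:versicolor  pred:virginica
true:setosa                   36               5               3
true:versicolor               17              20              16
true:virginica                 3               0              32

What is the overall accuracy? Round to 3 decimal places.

0.667

Accuracy = trace / total = (36+20+32=88) / 132 = 88/132 = 0.667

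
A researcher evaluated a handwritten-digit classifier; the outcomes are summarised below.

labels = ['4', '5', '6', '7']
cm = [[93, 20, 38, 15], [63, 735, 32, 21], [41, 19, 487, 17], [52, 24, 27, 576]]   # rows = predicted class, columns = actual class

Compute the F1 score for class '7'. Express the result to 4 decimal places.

0.8807

Take TP from the diagonal, FP from the rest of the '7' prediction marginal, FN from the rest of the '7' actual marginal.
F1 score = 2·TP/(2·TP+FP+FN).
7: TP=576, FP=52+24+27=103, FN=15+21+17=53 → 1152/1308 = 0.88073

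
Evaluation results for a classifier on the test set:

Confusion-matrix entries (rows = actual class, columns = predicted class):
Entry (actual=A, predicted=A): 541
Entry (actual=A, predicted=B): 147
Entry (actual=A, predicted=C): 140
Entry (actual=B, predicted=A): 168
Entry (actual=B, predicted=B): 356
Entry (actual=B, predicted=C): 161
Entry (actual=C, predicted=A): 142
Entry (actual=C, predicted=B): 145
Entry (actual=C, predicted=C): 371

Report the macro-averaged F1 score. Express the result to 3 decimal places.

0.579

Per-class F1 score (2·TP/(2·TP+FP+FN)):
  A: TP=541, FP=168+142=310, FN=147+140=287 → 1082/1679 = 0.6444
  B: TP=356, FP=147+145=292, FN=168+161=329 → 712/1333 = 0.5341
  C: TP=371, FP=140+161=301, FN=142+145=287 → 742/1330 = 0.5579
Macro-F1 score = mean = (0.6444 + 0.5341 + 0.5579) / 3 = 0.579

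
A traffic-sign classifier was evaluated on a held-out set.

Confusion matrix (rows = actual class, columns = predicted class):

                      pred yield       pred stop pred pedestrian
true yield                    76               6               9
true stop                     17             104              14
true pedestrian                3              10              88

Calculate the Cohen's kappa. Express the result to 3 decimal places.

Observed agreement pₒ = trace/N = 268/327 = 0.8196
Expected agreement pₑ = Σ (rowᵢ·colᵢ)/N² = (91·96 + 135·120 + 101·111)/327² = 0.3380
κ = (pₒ − pₑ)/(1 − pₑ) = (0.8196 − 0.3380)/(1 − 0.3380) = 0.727

0.727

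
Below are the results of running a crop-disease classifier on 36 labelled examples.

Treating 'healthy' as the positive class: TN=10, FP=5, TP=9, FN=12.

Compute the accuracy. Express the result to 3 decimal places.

0.528

Accuracy = (TP+TN)/N = (9+10)/36 = 0.528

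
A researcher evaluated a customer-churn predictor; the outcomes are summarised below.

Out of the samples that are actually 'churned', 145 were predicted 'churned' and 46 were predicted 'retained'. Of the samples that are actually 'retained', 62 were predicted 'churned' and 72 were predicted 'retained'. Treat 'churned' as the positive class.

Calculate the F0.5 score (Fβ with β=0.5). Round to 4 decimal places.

Fβ = (1+β²)·TP / ((1+β²)·TP + β²·FN + FP), with β²=1/4
= 1.25·145 / (1.25·145 + 0.25·46 + 62) = 0.7115

0.7115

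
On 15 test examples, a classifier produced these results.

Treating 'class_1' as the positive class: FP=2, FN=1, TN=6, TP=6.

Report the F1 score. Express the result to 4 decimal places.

0.8000

Precision = TP/(TP+FP) = 6/8 = 0.7500
Recall = TP/(TP+FN) = 6/7 = 0.8571
F1 = 2·TP/(2·TP+FP+FN) = 12/15 = 0.8000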